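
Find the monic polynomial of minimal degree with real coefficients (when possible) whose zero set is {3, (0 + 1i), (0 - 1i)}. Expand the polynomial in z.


The polynomial is p(z) = ∏_{α ∈ S} (z − α), where S = {3, (0 + 1i), (0 - 1i)}.
Expanding the product yields: p(z) = z^3 -3·z^2 + z -3.
Note conjugate pairs combine to real quadratics: (z − (0+1i))(z − (0−1i)) = z² + 1.
The resulting polynomial has degree 3 and real coefficients as required.

p(z) = z^3 -3·z^2 + z -3.


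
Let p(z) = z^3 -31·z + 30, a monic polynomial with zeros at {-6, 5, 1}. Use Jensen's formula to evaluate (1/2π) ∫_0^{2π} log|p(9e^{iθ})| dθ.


Zeros: -6, 1, 5; r = 9.
Inside |z| < r: -6, 1, 5. Outside (|z| ≥ r): ∅.
p(0) = 30, so log|p(0)| = log(30) = 3.4012.
Apply Jensen: I(r) = log|p(0)| + Σ_k log(r/|z_k|), summed over zeros inside |z| < r.
  log(r/|z_k|) for z_k = -6: log(9/6) = 0.4055
  log(r/|z_k|) for z_k = 5: log(9/5) = 0.5878
  log(r/|z_k|) for z_k = 1: log(9/1) = 2.1972
Sum over inside zeros: 3.1905.
I(r) = log|p(0)| + (inside sum) = 3.4012 + 3.1905 = 6.5917.
Closed form (all zeros inside, monic): I(r) = n·log(r) = 3·log(9) = 6.5917. ✓

I(r) ≈ 6.5917.


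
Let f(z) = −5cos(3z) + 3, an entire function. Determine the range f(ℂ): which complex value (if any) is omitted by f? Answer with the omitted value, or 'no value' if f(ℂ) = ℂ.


Little Picard bounds the complement of f(ℂ) to at most one point.
cos is entire and surjective onto ℂ: for every w ∈ ℂ, cos(ζ) = w has a solution ζ ∈ ℂ (e.g., via the complex inverse arccos). With ζ = 3z this gives z = ζ/(3). Then -5·cos(3z) takes every value in -5·ℂ = ℂ, and adding 3 is a bijection of ℂ. So f is surjective and omits no value. (Note: only on the real line is cos bounded by [−1, 1].)

Omitted value: no value.


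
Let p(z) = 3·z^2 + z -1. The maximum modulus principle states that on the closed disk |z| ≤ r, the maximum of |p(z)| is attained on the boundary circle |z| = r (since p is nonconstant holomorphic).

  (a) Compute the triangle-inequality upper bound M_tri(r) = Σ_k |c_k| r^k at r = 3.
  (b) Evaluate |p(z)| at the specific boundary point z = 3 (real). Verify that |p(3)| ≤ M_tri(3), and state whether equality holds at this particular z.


Coefficients: c_0 = -1, c_1 = 1, c_2 = 3. Radius r = 3.
Part (a). Triangle bound: M_tri(r) = Σ_k |c_k| r^k
  = |-1|·3^0 + |1|·3^1 + |3|·3^2
  = 1 + 3 + 27 = 31.
This bounds M(r) := max_{|z|=r} |p(z)| from above; equality holds iff all terms c_k z^k can be made to align in phase at a single z on |z|=r.
Part (b). At z = 3 (real, on the circle |z| = r):
  p(3) = (-1)·3^0 + (1)·3^1 + (3)·3^2 = 29.
  |p(3)| = 29.
Check: |p(3)| = 29 ≤ 31 = M_tri(3). ✓ Equality does not hold at z = 3 (the coefficients have mixed signs, so the terms do not all align in phase there).

M_tri(3) = 31; |p(3)| = 29; equality at z=3: no.


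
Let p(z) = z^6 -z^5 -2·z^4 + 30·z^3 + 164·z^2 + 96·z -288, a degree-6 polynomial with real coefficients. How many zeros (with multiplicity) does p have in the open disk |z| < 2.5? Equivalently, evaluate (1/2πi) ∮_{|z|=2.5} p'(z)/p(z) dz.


The zeros of p are: -2, 1, (3 + 3i), (3 - 3i), (-2 + 2i), (-2 - 2i).
Their magnitudes are: 2, 1, 4.243, 4.243, 2.828, 2.828.
Zeros with |z| < R = 2.5: -2, 1.
Count = 2.
By the argument principle, (1/2πi) ∮_{|z|=R} p'(z)/p(z) dz equals exactly this count.

Number of zeros inside |z| < 2.5: 2.


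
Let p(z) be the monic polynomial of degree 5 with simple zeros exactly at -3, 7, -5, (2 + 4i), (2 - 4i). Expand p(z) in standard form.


The polynomial is p(z) = ∏_{α ∈ S} (z − α), where S = {-3, 7, -5, (2 + 4i), (2 - 4i)}.
Expanding the product yields: p(z) = z^5 -3·z^4 -25·z^3 + 79·z^2 -400·z -2100.
Note conjugate pairs combine to real quadratics: (z − (2+4i))(z − (2−4i)) = z² − 4z + 20.
The resulting polynomial has degree 5 and real coefficients as required.

p(z) = z^5 -3·z^4 -25·z^3 + 79·z^2 -400·z -2100.


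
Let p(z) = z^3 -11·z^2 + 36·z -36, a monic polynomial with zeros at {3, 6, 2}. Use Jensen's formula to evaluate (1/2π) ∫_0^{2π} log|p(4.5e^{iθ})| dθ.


Zeros: 2, 3, 6; r = 4.5.
Inside |z| < r: 2, 3. Outside (|z| ≥ r): 6.
p(0) = -36, so log|p(0)| = log(36) = 3.5835.
Apply Jensen: I(r) = log|p(0)| + Σ_k log(r/|z_k|), summed over zeros inside |z| < r.
  log(r/|z_k|) for z_k = 3: log(4.5/3) = 0.4055
  log(r/|z_k|) for z_k = 2: log(4.5/2) = 0.8109
  Outside zeros (6) contribute nothing to the Jensen sum.
Sum over inside zeros: 1.2164.
I(r) = log|p(0)| + (inside sum) = 3.5835 + 1.2164 = 4.7999.
Note: since some zeros are outside |z| ≤ r, the simplified n·log(r) form does NOT apply — only the inside zeros contribute.

I(r) ≈ 4.7999.


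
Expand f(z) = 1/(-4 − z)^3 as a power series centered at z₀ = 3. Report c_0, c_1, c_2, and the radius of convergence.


Let w = z − z₀, so z = z₀ + w.
Then -4 − z = -4 − (z₀ + w) = (-4 − z₀) − w = -7 − w.
f(z) = 1/(-7 − w)^3 = (1/(-7)^3) · (1 − w/(-7))^{−3}.
By the binomial series (1−u)^{−3} = Σ_{n≥0} C(n+2, 2) u^n for |u|<1, with u = w/(-7):
  c_n = C(n+2, 2) / (-7)^(n+3).
  c_0 = 1/(-7)^3 = -1/343.
  c_1 = 3/(-7)^4 = 3/2401.
  c_2 = 6/(-7)^5 = -6/16807.
The series is valid for |w/d| < 1, i.e. |z − z₀| < |d|.
Radius of convergence: R = |-4 − z₀| = |-7| = 7 (distance from z₀ to the singularity z = -4).

c_0 = -1/343, c_1 = 3/2401, c_2 = -6/16807; R = 7.


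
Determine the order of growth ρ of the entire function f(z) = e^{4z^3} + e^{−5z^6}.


Each summand is entire of order 3 and 6 respectively (as in the single-exponential case). The order of a sum is at most the max of the orders, so ρ ≤ 6. For the lower bound: on |z|=r choose arg z so that -5z^6 is real positive; then |e^{-5z^6}| = e^{5r^6} while |e^{4z^3}| ≤ e^{4r^3} = o(e^{5r^6}). So |f| ≥ e^{5r^6}(1 − o(1)) and ρ ≥ 6. Hence ρ = max(3, 6) = 6.
Therefore ρ = 6.

Order ρ = 6.


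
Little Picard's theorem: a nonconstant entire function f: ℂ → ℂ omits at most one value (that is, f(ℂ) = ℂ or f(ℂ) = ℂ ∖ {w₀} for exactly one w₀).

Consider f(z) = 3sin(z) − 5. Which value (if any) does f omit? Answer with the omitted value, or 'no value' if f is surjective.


Little Picard bounds the complement of f(ℂ) to at most one point.
sin is entire and surjective onto ℂ: for every w ∈ ℂ, sin(ζ) = w has a solution ζ ∈ ℂ (e.g., via the complex inverse arcsin). With ζ = z this gives z = ζ/(1). Then 3·sin(z) takes every value in 3·ℂ = ℂ, and adding -5 is a bijection of ℂ. So f is surjective and omits no value. (Note: only on the real line is sin bounded by [−1, 1].)

Omitted value: no value.


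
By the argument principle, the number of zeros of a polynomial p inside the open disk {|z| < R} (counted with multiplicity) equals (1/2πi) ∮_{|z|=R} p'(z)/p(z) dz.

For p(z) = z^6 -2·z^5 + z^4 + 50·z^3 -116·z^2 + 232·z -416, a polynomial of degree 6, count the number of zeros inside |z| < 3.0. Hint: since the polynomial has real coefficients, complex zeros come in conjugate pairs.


The zeros of p are: (2 + 3i), (2 - 3i), 2, -4, (0 + 2i), (0 - 2i).
Their magnitudes are: 3.606, 3.606, 2, 4, 2, 2.
Zeros with |z| < R = 3.0: 2, (0 + 2i), (0 - 2i).
Count = 3.
By the argument principle, (1/2πi) ∮_{|z|=R} p'(z)/p(z) dz equals exactly this count.

Number of zeros inside |z| < 3.0: 3.


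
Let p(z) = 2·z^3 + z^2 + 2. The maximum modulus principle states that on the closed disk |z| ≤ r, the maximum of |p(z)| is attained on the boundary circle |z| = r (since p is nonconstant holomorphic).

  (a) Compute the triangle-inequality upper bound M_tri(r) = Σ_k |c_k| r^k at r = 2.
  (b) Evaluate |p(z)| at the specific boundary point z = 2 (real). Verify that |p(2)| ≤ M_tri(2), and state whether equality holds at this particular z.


Coefficients: c_0 = 2, c_1 = 0, c_2 = 1, c_3 = 2. Radius r = 2.
Part (a). Triangle bound: M_tri(r) = Σ_k |c_k| r^k
  = |2|·2^0 + |0|·2^1 + |1|·2^2 + |2|·2^3
  = 2 + 0 + 4 + 16 = 22.
This bounds M(r) := max_{|z|=r} |p(z)| from above; equality holds iff all terms c_k z^k can be made to align in phase at a single z on |z|=r.
Part (b). At z = 2 (real, on the circle |z| = r):
  p(2) = (2)·2^0 + (0)·2^1 + (1)·2^2 + (2)·2^3 = 22.
  |p(2)| = 22.
Since all nonzero coefficients share the same sign, |p(2)| = 22 = M_tri(2); the triangle bound is attained at z = 2, so in fact M(r) = 22.

M_tri(2) = 22; |p(2)| = 22; equality at z=2: yes.


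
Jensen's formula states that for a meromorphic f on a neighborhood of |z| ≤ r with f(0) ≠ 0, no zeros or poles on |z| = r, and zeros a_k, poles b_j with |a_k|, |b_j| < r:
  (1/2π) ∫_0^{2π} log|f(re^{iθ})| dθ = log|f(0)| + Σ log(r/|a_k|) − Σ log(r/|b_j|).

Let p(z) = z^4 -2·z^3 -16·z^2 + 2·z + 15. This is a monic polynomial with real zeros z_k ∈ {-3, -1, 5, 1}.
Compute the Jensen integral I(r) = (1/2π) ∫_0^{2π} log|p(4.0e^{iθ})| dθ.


Zeros: -3, -1, 1, 5; r = 4.0.
Inside |z| < r: -3, -1, 1. Outside (|z| ≥ r): 5.
p(0) = 15, so log|p(0)| = log(15) = 2.7081.
Apply Jensen: I(r) = log|p(0)| + Σ_k log(r/|z_k|), summed over zeros inside |z| < r.
  log(r/|z_k|) for z_k = -3: log(4.0/3) = 0.2877
  log(r/|z_k|) for z_k = -1: log(4.0/1) = 1.3863
  log(r/|z_k|) for z_k = 1: log(4.0/1) = 1.3863
  Outside zeros (5) contribute nothing to the Jensen sum.
Sum over inside zeros: 3.0603.
I(r) = log|p(0)| + (inside sum) = 2.7081 + 3.0603 = 5.7683.
Note: since some zeros are outside |z| ≤ r, the simplified n·log(r) form does NOT apply — only the inside zeros contribute.

I(r) ≈ 5.7683.


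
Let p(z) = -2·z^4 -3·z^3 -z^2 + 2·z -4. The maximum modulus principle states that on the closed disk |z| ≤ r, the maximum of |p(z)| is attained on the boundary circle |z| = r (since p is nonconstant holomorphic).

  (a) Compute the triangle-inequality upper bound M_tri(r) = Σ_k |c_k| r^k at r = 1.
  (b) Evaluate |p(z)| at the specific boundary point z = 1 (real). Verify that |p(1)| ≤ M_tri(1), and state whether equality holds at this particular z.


Coefficients: c_0 = -4, c_1 = 2, c_2 = -1, c_3 = -3, c_4 = -2. Radius r = 1.
Part (a). Triangle bound: M_tri(r) = Σ_k |c_k| r^k
  = |-4|·1^0 + |2|·1^1 + |-1|·1^2 + |-3|·1^3 + |-2|·1^4
  = 4 + 2 + 1 + 3 + 2 = 12.
This bounds M(r) := max_{|z|=r} |p(z)| from above; equality holds iff all terms c_k z^k can be made to align in phase at a single z on |z|=r.
Part (b). At z = 1 (real, on the circle |z| = r):
  p(1) = (-4)·1^0 + (2)·1^1 + (-1)·1^2 + (-3)·1^3 + (-2)·1^4 = -8.
  |p(1)| = 8.
Check: |p(1)| = 8 ≤ 12 = M_tri(1). ✓ Equality does not hold at z = 1 (the coefficients have mixed signs, so the terms do not all align in phase there).

M_tri(1) = 12; |p(1)| = 8; equality at z=1: no.


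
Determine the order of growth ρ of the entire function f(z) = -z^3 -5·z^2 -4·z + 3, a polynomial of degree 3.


|f(z)| ≤ Σ|c_k|·r^k = O(r^3) as r → ∞. Polynomial growth is O(e^{r^ε}) for every ε > 0 (since r^3/e^{r^ε} → 0), so ρ ≤ ε for all ε > 0, i.e. ρ = 0. Every nonconstant polynomial has order 0.
Therefore ρ = 0.

Order ρ = 0.


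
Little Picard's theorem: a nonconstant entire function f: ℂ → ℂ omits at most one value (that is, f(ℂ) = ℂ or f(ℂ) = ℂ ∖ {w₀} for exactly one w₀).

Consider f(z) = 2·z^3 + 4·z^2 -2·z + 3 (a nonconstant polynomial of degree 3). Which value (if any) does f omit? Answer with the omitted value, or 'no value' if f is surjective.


Little Picard bounds the complement of f(ℂ) to at most one point.
For every w ∈ ℂ, the equation p(z) − w = 0 is a nonconstant polynomial in z and hence has at least one root by the fundamental theorem of algebra. So p is surjective onto ℂ, omitting no value.

Omitted value: no value.


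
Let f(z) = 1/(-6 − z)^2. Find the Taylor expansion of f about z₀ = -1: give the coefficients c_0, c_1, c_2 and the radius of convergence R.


Let w = z − z₀, so z = z₀ + w.
Then -6 − z = -6 − (z₀ + w) = (-6 − z₀) − w = -5 − w.
f(z) = 1/(-5 − w)^2 = (1/(-5)^2) · (1 − w/(-5))^{−2}.
By the binomial series (1−u)^{−2} = Σ_{n≥0} C(n+1, 1) u^n for |u|<1, with u = w/(-5):
  c_n = C(n+1, 1) / (-5)^(n+2).
  c_0 = 1/(-5)^2 = 1/25.
  c_1 = 2/(-5)^3 = -2/125.
  c_2 = 3/(-5)^4 = 3/625.
The series is valid for |w/d| < 1, i.e. |z − z₀| < |d|.
Radius of convergence: R = |-6 − z₀| = |-5| = 5 (distance from z₀ to the singularity z = -6).

c_0 = 1/25, c_1 = -2/125, c_2 = 3/625; R = 5.


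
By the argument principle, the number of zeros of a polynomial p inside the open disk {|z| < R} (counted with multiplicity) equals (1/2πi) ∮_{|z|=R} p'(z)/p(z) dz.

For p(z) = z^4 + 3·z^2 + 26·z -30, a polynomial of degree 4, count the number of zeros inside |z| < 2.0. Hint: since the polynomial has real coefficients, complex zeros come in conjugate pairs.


The zeros of p are: 1, -3, (1 + 3i), (1 - 3i).
Their magnitudes are: 1, 3, 3.162, 3.162.
Zeros with |z| < R = 2.0: 1.
Count = 1.
By the argument principle, (1/2πi) ∮_{|z|=R} p'(z)/p(z) dz equals exactly this count.

Number of zeros inside |z| < 2.0: 1.


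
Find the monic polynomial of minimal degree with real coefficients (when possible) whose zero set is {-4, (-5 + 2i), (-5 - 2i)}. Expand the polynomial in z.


The polynomial is p(z) = ∏_{α ∈ S} (z − α), where S = {-4, (-5 + 2i), (-5 - 2i)}.
Expanding the product yields: p(z) = z^3 + 14·z^2 + 69·z + 116.
Note conjugate pairs combine to real quadratics: (z − (-5+2i))(z − (-5−2i)) = z² + 10z + 29.
The resulting polynomial has degree 3 and real coefficients as required.

p(z) = z^3 + 14·z^2 + 69·z + 116.


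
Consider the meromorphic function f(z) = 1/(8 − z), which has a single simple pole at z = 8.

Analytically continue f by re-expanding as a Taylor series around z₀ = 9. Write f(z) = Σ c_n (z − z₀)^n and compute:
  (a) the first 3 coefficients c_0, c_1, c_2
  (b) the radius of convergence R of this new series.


Let w = z − z₀, so z = z₀ + w.
Then 8 − z = 8 − (z₀ + w) = (8 − z₀) − w = -1 − w.
f(z) = 1/(-1 − w) = (1/(-1)) · 1/(1 − w/(-1)) = Σ_{n≥0} w^n / (-1)^(n+1).
So c_n = 1/(-1)^(n+1):
  c_0 = 1/(-1)^1 = -1.
  c_1 = 1/(-1)^2 = 1.
  c_2 = 1/(-1)^3 = -1.
The series is valid for |w/d| < 1, i.e. |z − z₀| < |d|.
Radius of convergence: R = |8 − z₀| = |-1| = 1 (distance from z₀ to the singularity z = 8).

c_0 = -1, c_1 = 1, c_2 = -1; R = 1.


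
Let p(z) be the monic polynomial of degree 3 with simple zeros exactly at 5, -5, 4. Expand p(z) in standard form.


The polynomial is p(z) = ∏_{α ∈ S} (z − α), where S = {5, -5, 4}.
Expanding the product yields: p(z) = z^3 -4·z^2 -25·z + 100.
The resulting polynomial has degree 3 and real coefficients as required.

p(z) = z^3 -4·z^2 -25·z + 100.


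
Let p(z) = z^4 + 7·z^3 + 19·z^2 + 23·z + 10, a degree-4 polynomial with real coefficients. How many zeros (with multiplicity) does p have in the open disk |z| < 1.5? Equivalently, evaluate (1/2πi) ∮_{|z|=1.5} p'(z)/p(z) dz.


The zeros of p are: -1, (-2 + 1i), (-2 - 1i), -2.
Their magnitudes are: 1, 2.236, 2.236, 2.
Zeros with |z| < R = 1.5: -1.
Count = 1.
By the argument principle, (1/2πi) ∮_{|z|=R} p'(z)/p(z) dz equals exactly this count.

Number of zeros inside |z| < 1.5: 1.


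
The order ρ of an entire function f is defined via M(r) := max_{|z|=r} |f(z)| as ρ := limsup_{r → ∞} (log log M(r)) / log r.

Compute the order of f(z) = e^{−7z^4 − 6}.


|e^{−7z^4 − 6}| = e^{Re(-7·z^4) + -6} ≤ e^{7|z|^4 + -6} = e^{7r^4 + -6} on |z| = r, so ρ ≤ 4. Choosing z on |z|=r so that -7·z^4 is real positive (always possible by picking arg z appropriately) gives |f(z)| = e^{7r^4 + -6}, matching the bound. The additive constant -6 does not affect log log M(r) ~ 4·log r. Hence ρ = 4.
Therefore ρ = 4.

Order ρ = 4.


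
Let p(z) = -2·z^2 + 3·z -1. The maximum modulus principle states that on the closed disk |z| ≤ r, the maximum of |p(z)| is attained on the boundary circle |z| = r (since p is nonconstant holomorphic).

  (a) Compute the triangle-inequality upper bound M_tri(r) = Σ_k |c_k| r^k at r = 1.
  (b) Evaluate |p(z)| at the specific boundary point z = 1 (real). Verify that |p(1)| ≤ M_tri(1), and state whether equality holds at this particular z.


Coefficients: c_0 = -1, c_1 = 3, c_2 = -2. Radius r = 1.
Part (a). Triangle bound: M_tri(r) = Σ_k |c_k| r^k
  = |-1|·1^0 + |3|·1^1 + |-2|·1^2
  = 1 + 3 + 2 = 6.
This bounds M(r) := max_{|z|=r} |p(z)| from above; equality holds iff all terms c_k z^k can be made to align in phase at a single z on |z|=r.
Part (b). At z = 1 (real, on the circle |z| = r):
  p(1) = (-1)·1^0 + (3)·1^1 + (-2)·1^2 = 0.
  |p(1)| = 0.
Check: |p(1)| = 0 ≤ 6 = M_tri(1). ✓ Equality does not hold at z = 1 (the coefficients have mixed signs, so the terms do not all align in phase there).

M_tri(1) = 6; |p(1)| = 0; equality at z=1: no.


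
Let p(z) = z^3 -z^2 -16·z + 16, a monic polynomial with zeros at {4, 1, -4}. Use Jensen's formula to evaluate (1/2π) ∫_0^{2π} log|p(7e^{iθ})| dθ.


Zeros: -4, 1, 4; r = 7.
Inside |z| < r: -4, 1, 4. Outside (|z| ≥ r): ∅.
p(0) = 16, so log|p(0)| = log(16) = 2.7726.
Apply Jensen: I(r) = log|p(0)| + Σ_k log(r/|z_k|), summed over zeros inside |z| < r.
  log(r/|z_k|) for z_k = 4: log(7/4) = 0.5596
  log(r/|z_k|) for z_k = 1: log(7/1) = 1.9459
  log(r/|z_k|) for z_k = -4: log(7/4) = 0.5596
Sum over inside zeros: 3.0651.
I(r) = log|p(0)| + (inside sum) = 2.7726 + 3.0651 = 5.8377.
Closed form (all zeros inside, monic): I(r) = n·log(r) = 3·log(7) = 5.8377. ✓

I(r) ≈ 5.8377.


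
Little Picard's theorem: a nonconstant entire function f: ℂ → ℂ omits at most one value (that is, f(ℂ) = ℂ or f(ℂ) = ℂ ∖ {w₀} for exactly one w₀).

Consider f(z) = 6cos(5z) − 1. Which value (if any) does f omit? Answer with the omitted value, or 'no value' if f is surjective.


Little Picard bounds the complement of f(ℂ) to at most one point.
cos is entire and surjective onto ℂ: for every w ∈ ℂ, cos(ζ) = w has a solution ζ ∈ ℂ (e.g., via the complex inverse arccos). With ζ = 5z this gives z = ζ/(5). Then 6·cos(5z) takes every value in 6·ℂ = ℂ, and adding -1 is a bijection of ℂ. So f is surjective and omits no value. (Note: only on the real line is cos bounded by [−1, 1].)

Omitted value: no value.


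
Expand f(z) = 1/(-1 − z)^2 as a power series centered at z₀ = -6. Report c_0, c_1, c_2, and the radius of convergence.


Let w = z − z₀, so z = z₀ + w.
Then -1 − z = -1 − (z₀ + w) = (-1 − z₀) − w = 5 − w.
f(z) = 1/(5 − w)^2 = (1/(5)^2) · (1 − w/(5))^{−2}.
By the binomial series (1−u)^{−2} = Σ_{n≥0} C(n+1, 1) u^n for |u|<1, with u = w/(5):
  c_n = C(n+1, 1) / (5)^(n+2).
  c_0 = 1/(5)^2 = 1/25.
  c_1 = 2/(5)^3 = 2/125.
  c_2 = 3/(5)^4 = 3/625.
The series is valid for |w/d| < 1, i.e. |z − z₀| < |d|.
Radius of convergence: R = |-1 − z₀| = |5| = 5 (distance from z₀ to the singularity z = -1).

c_0 = 1/25, c_1 = 2/125, c_2 = 3/625; R = 5.


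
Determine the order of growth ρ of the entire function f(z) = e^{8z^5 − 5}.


|e^{8z^5 − 5}| = e^{Re(8·z^5) + -5} ≤ e^{8|z|^5 + -5} = e^{8r^5 + -5} on |z| = r, so ρ ≤ 5. Choosing z on |z|=r so that 8·z^5 is real positive (always possible by picking arg z appropriately) gives |f(z)| = e^{8r^5 + -5}, matching the bound. The additive constant -5 does not affect log log M(r) ~ 5·log r. Hence ρ = 5.
Therefore ρ = 5.

Order ρ = 5.


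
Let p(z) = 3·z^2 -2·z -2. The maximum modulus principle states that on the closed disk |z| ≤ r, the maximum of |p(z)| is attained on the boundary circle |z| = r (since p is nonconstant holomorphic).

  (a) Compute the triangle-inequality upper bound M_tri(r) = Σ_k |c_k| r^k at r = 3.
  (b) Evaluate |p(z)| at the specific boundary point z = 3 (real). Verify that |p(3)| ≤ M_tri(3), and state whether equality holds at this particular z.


Coefficients: c_0 = -2, c_1 = -2, c_2 = 3. Radius r = 3.
Part (a). Triangle bound: M_tri(r) = Σ_k |c_k| r^k
  = |-2|·3^0 + |-2|·3^1 + |3|·3^2
  = 2 + 6 + 27 = 35.
This bounds M(r) := max_{|z|=r} |p(z)| from above; equality holds iff all terms c_k z^k can be made to align in phase at a single z on |z|=r.
Part (b). At z = 3 (real, on the circle |z| = r):
  p(3) = (-2)·3^0 + (-2)·3^1 + (3)·3^2 = 19.
  |p(3)| = 19.
Check: |p(3)| = 19 ≤ 35 = M_tri(3). ✓ Equality does not hold at z = 3 (the coefficients have mixed signs, so the terms do not all align in phase there).

M_tri(3) = 35; |p(3)| = 19; equality at z=3: no.


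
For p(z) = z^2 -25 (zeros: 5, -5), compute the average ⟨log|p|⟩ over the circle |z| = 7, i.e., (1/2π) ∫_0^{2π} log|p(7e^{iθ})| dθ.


Zeros: -5, 5; r = 7.
Inside |z| < r: -5, 5. Outside (|z| ≥ r): ∅.
p(0) = -25, so log|p(0)| = log(25) = 3.2189.
Apply Jensen: I(r) = log|p(0)| + Σ_k log(r/|z_k|), summed over zeros inside |z| < r.
  log(r/|z_k|) for z_k = 5: log(7/5) = 0.3365
  log(r/|z_k|) for z_k = -5: log(7/5) = 0.3365
Sum over inside zeros: 0.6729.
I(r) = log|p(0)| + (inside sum) = 3.2189 + 0.6729 = 3.8918.
Closed form (all zeros inside, monic): I(r) = n·log(r) = 2·log(7) = 3.8918. ✓

I(r) ≈ 3.8918.


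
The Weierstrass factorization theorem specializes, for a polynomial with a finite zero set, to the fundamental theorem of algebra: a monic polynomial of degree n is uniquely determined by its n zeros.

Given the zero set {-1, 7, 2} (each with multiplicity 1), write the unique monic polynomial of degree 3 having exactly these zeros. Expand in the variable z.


The polynomial is p(z) = ∏_{α ∈ S} (z − α), where S = {-1, 7, 2}.
Expanding the product yields: p(z) = z^3 -8·z^2 + 5·z + 14.
The resulting polynomial has degree 3 and real coefficients as required.

p(z) = z^3 -8·z^2 + 5·z + 14.


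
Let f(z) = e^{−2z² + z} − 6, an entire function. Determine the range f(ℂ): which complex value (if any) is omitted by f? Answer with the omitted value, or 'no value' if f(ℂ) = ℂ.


Little Picard bounds the complement of f(ℂ) to at most one point.
The exponent g(z) = −2z² + z is a nonconstant polynomial, hence surjective onto ℂ. So e^{g(z)} takes every value in {e^w : w ∈ ℂ} = ℂ ∖ {0}. Adding -6 shifts the range to ℂ ∖ {-6}. f omits exactly -6.

Omitted value: -6.


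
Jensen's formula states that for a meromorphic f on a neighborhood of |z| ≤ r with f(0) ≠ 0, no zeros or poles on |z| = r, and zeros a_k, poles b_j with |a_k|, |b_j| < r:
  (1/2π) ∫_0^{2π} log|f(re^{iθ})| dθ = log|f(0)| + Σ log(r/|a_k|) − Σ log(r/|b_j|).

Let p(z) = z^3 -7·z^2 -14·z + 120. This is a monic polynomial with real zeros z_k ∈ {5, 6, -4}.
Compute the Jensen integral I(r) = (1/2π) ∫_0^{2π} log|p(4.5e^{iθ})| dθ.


Zeros: -4, 5, 6; r = 4.5.
Inside |z| < r: -4. Outside (|z| ≥ r): 5, 6.
p(0) = 120, so log|p(0)| = log(120) = 4.7875.
Apply Jensen: I(r) = log|p(0)| + Σ_k log(r/|z_k|), summed over zeros inside |z| < r.
  log(r/|z_k|) for z_k = -4: log(4.5/4) = 0.1178
  Outside zeros (5, 6) contribute nothing to the Jensen sum.
Sum over inside zeros: 0.1178.
I(r) = log|p(0)| + (inside sum) = 4.7875 + 0.1178 = 4.9053.
Note: since some zeros are outside |z| ≤ r, the simplified n·log(r) form does NOT apply — only the inside zeros contribute.

I(r) ≈ 4.9053.


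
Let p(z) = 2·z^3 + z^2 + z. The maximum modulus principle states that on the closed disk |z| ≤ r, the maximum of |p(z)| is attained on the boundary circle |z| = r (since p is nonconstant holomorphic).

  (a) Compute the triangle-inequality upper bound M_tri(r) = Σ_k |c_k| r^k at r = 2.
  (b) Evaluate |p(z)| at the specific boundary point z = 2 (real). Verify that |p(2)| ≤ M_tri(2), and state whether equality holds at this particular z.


Coefficients: c_0 = 0, c_1 = 1, c_2 = 1, c_3 = 2. Radius r = 2.
Part (a). Triangle bound: M_tri(r) = Σ_k |c_k| r^k
  = |0|·2^0 + |1|·2^1 + |1|·2^2 + |2|·2^3
  = 0 + 2 + 4 + 16 = 22.
This bounds M(r) := max_{|z|=r} |p(z)| from above; equality holds iff all terms c_k z^k can be made to align in phase at a single z on |z|=r.
Part (b). At z = 2 (real, on the circle |z| = r):
  p(2) = (0)·2^0 + (1)·2^1 + (1)·2^2 + (2)·2^3 = 22.
  |p(2)| = 22.
Since all nonzero coefficients share the same sign, |p(2)| = 22 = M_tri(2); the triangle bound is attained at z = 2, so in fact M(r) = 22.

M_tri(2) = 22; |p(2)| = 22; equality at z=2: yes.


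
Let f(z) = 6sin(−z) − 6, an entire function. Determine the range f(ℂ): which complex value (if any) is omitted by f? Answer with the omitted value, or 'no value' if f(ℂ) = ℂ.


Little Picard bounds the complement of f(ℂ) to at most one point.
sin is entire and surjective onto ℂ: for every w ∈ ℂ, sin(ζ) = w has a solution ζ ∈ ℂ (e.g., via the complex inverse arcsin). With ζ = −z this gives z = ζ/(-1). Then 6·sin(−z) takes every value in 6·ℂ = ℂ, and adding -6 is a bijection of ℂ. So f is surjective and omits no value. (Note: only on the real line is sin bounded by [−1, 1].)

Omitted value: no value.


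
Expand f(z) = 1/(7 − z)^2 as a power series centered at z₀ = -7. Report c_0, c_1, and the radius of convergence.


Let w = z − z₀, so z = z₀ + w.
Then 7 − z = 7 − (z₀ + w) = (7 − z₀) − w = 14 − w.
f(z) = 1/(14 − w)^2 = (1/(14)^2) · (1 − w/(14))^{−2}.
By the binomial series (1−u)^{−2} = Σ_{n≥0} C(n+1, 1) u^n for |u|<1, with u = w/(14):
  c_n = C(n+1, 1) / (14)^(n+2).
  c_0 = 1/(14)^2 = 1/196.
  c_1 = 2/(14)^3 = 1/1372.
The series is valid for |w/d| < 1, i.e. |z − z₀| < |d|.
Radius of convergence: R = |7 − z₀| = |14| = 14 (distance from z₀ to the singularity z = 7).

c_0 = 1/196, c_1 = 1/1372; R = 14.


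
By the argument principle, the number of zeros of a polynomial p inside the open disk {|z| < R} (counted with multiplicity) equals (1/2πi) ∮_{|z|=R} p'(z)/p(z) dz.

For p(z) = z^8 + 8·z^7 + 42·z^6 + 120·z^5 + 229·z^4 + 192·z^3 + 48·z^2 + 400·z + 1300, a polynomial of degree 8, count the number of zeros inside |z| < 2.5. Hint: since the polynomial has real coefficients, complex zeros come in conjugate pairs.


The zeros of p are: (-2 + 3i), (-2 - 3i), (-2 + 1i), (-2 - 1i), (-1 + 3i), (-1 - 3i), (1 + 1i), (1 - 1i).
Their magnitudes are: 3.606, 3.606, 2.236, 2.236, 3.162, 3.162, 1.414, 1.414.
Zeros with |z| < R = 2.5: (-2 + 1i), (-2 - 1i), (1 + 1i), (1 - 1i).
Count = 4.
By the argument principle, (1/2πi) ∮_{|z|=R} p'(z)/p(z) dz equals exactly this count.

Number of zeros inside |z| < 2.5: 4.


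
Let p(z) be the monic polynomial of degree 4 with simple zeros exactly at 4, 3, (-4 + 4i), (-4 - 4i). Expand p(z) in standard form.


The polynomial is p(z) = ∏_{α ∈ S} (z − α), where S = {4, 3, (-4 + 4i), (-4 - 4i)}.
Expanding the product yields: p(z) = z^4 + z^3 -12·z^2 -128·z + 384.
Note conjugate pairs combine to real quadratics: (z − (-4+4i))(z − (-4−4i)) = z² + 8z + 32.
The resulting polynomial has degree 4 and real coefficients as required.

p(z) = z^4 + z^3 -12·z^2 -128·z + 384.


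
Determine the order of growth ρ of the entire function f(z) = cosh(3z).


cosh(w) is a linear combination of e^{iw} and e^{−iw} (or e^w, e^{−w} in the hyperbolic case), so |cosh(w)| ≤ e^{|w|}. With w = 3z, |w| ≤ 3|z| + 0 = 3r + 0 on |z| = r, giving M(r) ≤ e^{3r + 0}, so ρ ≤ 1. On a suitable ray (z = it for sin/cos; z = t for sinh/cosh, t real → ∞), |cosh(3z)| grows like e^{3|t|}/2, so ρ ≥ 1. Hence ρ = 1.
Therefore ρ = 1.

Order ρ = 1.


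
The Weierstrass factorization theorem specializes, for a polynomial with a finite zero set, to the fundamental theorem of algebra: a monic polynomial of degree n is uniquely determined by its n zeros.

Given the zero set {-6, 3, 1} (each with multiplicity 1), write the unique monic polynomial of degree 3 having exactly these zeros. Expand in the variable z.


The polynomial is p(z) = ∏_{α ∈ S} (z − α), where S = {-6, 3, 1}.
Expanding the product yields: p(z) = z^3 + 2·z^2 -21·z + 18.
The resulting polynomial has degree 3 and real coefficients as required.

p(z) = z^3 + 2·z^2 -21·z + 18.


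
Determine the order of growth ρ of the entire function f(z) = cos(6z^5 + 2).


Write cos(w) = (e^{iw} ± e^{−iw})/(2 or 2i), so |cos(w)| ≤ e^{|w|}. With w = 6z^5 + 2, |w| ≤ 6r^5 + 2 on |z|=r, giving M(r) ≤ e^{6r^5 + 2} and ρ ≤ 5. For the lower bound, choose z on |z|=r with 6z^5 purely imaginary of modulus 6r^5; then |cos(6z^5 + 2)| grows like e^{6r^5}/2, so ρ ≥ 5. Hence ρ = 5.
Therefore ρ = 5.

Order ρ = 5.


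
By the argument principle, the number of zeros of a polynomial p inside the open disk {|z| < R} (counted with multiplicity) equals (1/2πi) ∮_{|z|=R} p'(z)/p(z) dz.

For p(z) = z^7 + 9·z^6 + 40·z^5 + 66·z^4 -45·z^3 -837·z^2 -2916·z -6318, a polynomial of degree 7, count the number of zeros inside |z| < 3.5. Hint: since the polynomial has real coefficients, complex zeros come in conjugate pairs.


The zeros of p are: (0 + 3i), (0 - 3i), (-3 + 3i), (-3 - 3i), 3, (-3 + 2i), (-3 - 2i).
Their magnitudes are: 3, 3, 4.243, 4.243, 3, 3.606, 3.606.
Zeros with |z| < R = 3.5: (0 + 3i), (0 - 3i), 3.
Count = 3.
By the argument principle, (1/2πi) ∮_{|z|=R} p'(z)/p(z) dz equals exactly this count.

Number of zeros inside |z| < 3.5: 3.


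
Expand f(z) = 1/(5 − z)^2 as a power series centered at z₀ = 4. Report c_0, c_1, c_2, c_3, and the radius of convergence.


Let w = z − z₀, so z = z₀ + w.
Then 5 − z = 5 − (z₀ + w) = (5 − z₀) − w = 1 − w.
f(z) = 1/(1 − w)^2 = (1/(1)^2) · (1 − w/(1))^{−2}.
By the binomial series (1−u)^{−2} = Σ_{n≥0} C(n+1, 1) u^n for |u|<1, with u = w/(1):
  c_n = C(n+1, 1) / (1)^(n+2).
  c_0 = 1/(1)^2 = 1.
  c_1 = 2/(1)^3 = 2.
  c_2 = 3/(1)^4 = 3.
  c_3 = 4/(1)^5 = 4.
The series is valid for |w/d| < 1, i.e. |z − z₀| < |d|.
Radius of convergence: R = |5 − z₀| = |1| = 1 (distance from z₀ to the singularity z = 5).

c_0 = 1, c_1 = 2, c_2 = 3, c_3 = 4; R = 1.


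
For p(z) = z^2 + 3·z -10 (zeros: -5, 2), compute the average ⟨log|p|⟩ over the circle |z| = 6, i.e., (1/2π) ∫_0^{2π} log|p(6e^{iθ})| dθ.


Zeros: -5, 2; r = 6.
Inside |z| < r: -5, 2. Outside (|z| ≥ r): ∅.
p(0) = -10, so log|p(0)| = log(10) = 2.3026.
Apply Jensen: I(r) = log|p(0)| + Σ_k log(r/|z_k|), summed over zeros inside |z| < r.
  log(r/|z_k|) for z_k = -5: log(6/5) = 0.1823
  log(r/|z_k|) for z_k = 2: log(6/2) = 1.0986
Sum over inside zeros: 1.2809.
I(r) = log|p(0)| + (inside sum) = 2.3026 + 1.2809 = 3.5835.
Closed form (all zeros inside, monic): I(r) = n·log(r) = 2·log(6) = 3.5835. ✓

I(r) ≈ 3.5835.


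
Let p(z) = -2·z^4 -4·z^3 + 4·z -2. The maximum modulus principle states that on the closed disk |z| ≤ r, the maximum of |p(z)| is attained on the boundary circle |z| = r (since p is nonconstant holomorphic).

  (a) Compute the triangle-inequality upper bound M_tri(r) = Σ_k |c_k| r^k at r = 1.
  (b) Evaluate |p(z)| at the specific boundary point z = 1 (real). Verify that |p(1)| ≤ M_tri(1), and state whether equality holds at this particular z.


Coefficients: c_0 = -2, c_1 = 4, c_2 = 0, c_3 = -4, c_4 = -2. Radius r = 1.
Part (a). Triangle bound: M_tri(r) = Σ_k |c_k| r^k
  = |-2|·1^0 + |4|·1^1 + |0|·1^2 + |-4|·1^3 + |-2|·1^4
  = 2 + 4 + 0 + 4 + 2 = 12.
This bounds M(r) := max_{|z|=r} |p(z)| from above; equality holds iff all terms c_k z^k can be made to align in phase at a single z on |z|=r.
Part (b). At z = 1 (real, on the circle |z| = r):
  p(1) = (-2)·1^0 + (4)·1^1 + (0)·1^2 + (-4)·1^3 + (-2)·1^4 = -4.
  |p(1)| = 4.
Check: |p(1)| = 4 ≤ 12 = M_tri(1). ✓ Equality does not hold at z = 1 (the coefficients have mixed signs, so the terms do not all align in phase there).

M_tri(1) = 12; |p(1)| = 4; equality at z=1: no.


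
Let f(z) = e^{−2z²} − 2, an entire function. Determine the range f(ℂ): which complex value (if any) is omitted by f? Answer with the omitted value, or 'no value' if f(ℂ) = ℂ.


Little Picard bounds the complement of f(ℂ) to at most one point.
The exponent g(z) = −2z² is a nonconstant polynomial, hence surjective onto ℂ. So e^{g(z)} takes every value in {e^w : w ∈ ℂ} = ℂ ∖ {0}. Adding -2 shifts the range to ℂ ∖ {-2}. f omits exactly -2.

Omitted value: -2.


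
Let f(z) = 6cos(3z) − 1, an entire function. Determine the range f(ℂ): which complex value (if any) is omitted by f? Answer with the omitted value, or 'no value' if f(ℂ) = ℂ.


Little Picard bounds the complement of f(ℂ) to at most one point.
cos is entire and surjective onto ℂ: for every w ∈ ℂ, cos(ζ) = w has a solution ζ ∈ ℂ (e.g., via the complex inverse arccos). With ζ = 3z this gives z = ζ/(3). Then 6·cos(3z) takes every value in 6·ℂ = ℂ, and adding -1 is a bijection of ℂ. So f is surjective and omits no value. (Note: only on the real line is cos bounded by [−1, 1].)

Omitted value: no value.


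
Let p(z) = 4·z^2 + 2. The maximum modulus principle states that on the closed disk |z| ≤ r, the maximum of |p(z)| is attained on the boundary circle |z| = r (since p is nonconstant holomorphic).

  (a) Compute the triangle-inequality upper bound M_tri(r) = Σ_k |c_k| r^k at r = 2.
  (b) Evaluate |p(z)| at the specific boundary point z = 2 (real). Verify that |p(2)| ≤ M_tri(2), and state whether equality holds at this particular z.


Coefficients: c_0 = 2, c_1 = 0, c_2 = 4. Radius r = 2.
Part (a). Triangle bound: M_tri(r) = Σ_k |c_k| r^k
  = |2|·2^0 + |0|·2^1 + |4|·2^2
  = 2 + 0 + 16 = 18.
This bounds M(r) := max_{|z|=r} |p(z)| from above; equality holds iff all terms c_k z^k can be made to align in phase at a single z on |z|=r.
Part (b). At z = 2 (real, on the circle |z| = r):
  p(2) = (2)·2^0 + (0)·2^1 + (4)·2^2 = 18.
  |p(2)| = 18.
Since all nonzero coefficients share the same sign, |p(2)| = 18 = M_tri(2); the triangle bound is attained at z = 2, so in fact M(r) = 18.

M_tri(2) = 18; |p(2)| = 18; equality at z=2: yes.


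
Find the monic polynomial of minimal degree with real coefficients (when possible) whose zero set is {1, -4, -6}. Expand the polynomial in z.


The polynomial is p(z) = ∏_{α ∈ S} (z − α), where S = {1, -4, -6}.
Expanding the product yields: p(z) = z^3 + 9·z^2 + 14·z -24.
The resulting polynomial has degree 3 and real coefficients as required.

p(z) = z^3 + 9·z^2 + 14·z -24.


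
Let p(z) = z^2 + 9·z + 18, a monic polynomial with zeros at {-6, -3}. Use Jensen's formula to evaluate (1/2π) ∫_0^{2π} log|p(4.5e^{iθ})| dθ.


Zeros: -6, -3; r = 4.5.
Inside |z| < r: -3. Outside (|z| ≥ r): -6.
p(0) = 18, so log|p(0)| = log(18) = 2.8904.
Apply Jensen: I(r) = log|p(0)| + Σ_k log(r/|z_k|), summed over zeros inside |z| < r.
  log(r/|z_k|) for z_k = -3: log(4.5/3) = 0.4055
  Outside zeros (-6) contribute nothing to the Jensen sum.
Sum over inside zeros: 0.4055.
I(r) = log|p(0)| + (inside sum) = 2.8904 + 0.4055 = 3.2958.
Note: since some zeros are outside |z| ≤ r, the simplified n·log(r) form does NOT apply — only the inside zeros contribute.

I(r) ≈ 3.2958.


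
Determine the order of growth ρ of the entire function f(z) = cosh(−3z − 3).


cosh(w) is a linear combination of e^{iw} and e^{−iw} (or e^w, e^{−w} in the hyperbolic case), so |cosh(w)| ≤ e^{|w|}. With w = −3z − 3, |w| ≤ 3|z| + 3 = 3r + 3 on |z| = r, giving M(r) ≤ e^{3r + 3}, so ρ ≤ 1. On a suitable ray (z = it for sin/cos; z = t for sinh/cosh, t real → ∞), |cosh(−3z − 3)| grows like e^{3|t|}/2, so ρ ≥ 1. Hence ρ = 1.
Therefore ρ = 1.

Order ρ = 1.


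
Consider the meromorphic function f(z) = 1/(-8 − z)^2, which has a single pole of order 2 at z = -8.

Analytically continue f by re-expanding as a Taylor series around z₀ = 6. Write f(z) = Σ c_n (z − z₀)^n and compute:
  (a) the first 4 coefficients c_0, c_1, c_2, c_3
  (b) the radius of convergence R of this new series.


Let w = z − z₀, so z = z₀ + w.
Then -8 − z = -8 − (z₀ + w) = (-8 − z₀) − w = -14 − w.
f(z) = 1/(-14 − w)^2 = (1/(-14)^2) · (1 − w/(-14))^{−2}.
By the binomial series (1−u)^{−2} = Σ_{n≥0} C(n+1, 1) u^n for |u|<1, with u = w/(-14):
  c_n = C(n+1, 1) / (-14)^(n+2).
  c_0 = 1/(-14)^2 = 1/196.
  c_1 = 2/(-14)^3 = -1/1372.
  c_2 = 3/(-14)^4 = 3/38416.
  c_3 = 4/(-14)^5 = -1/134456.
The series is valid for |w/d| < 1, i.e. |z − z₀| < |d|.
Radius of convergence: R = |-8 − z₀| = |-14| = 14 (distance from z₀ to the singularity z = -8).

c_0 = 1/196, c_1 = -1/1372, c_2 = 3/38416, c_3 = -1/134456; R = 14.


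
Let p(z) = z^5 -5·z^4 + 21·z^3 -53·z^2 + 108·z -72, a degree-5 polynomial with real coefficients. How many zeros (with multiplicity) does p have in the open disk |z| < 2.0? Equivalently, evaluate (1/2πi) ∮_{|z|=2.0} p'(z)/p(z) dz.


The zeros of p are: (2 + 2i), (2 - 2i), (0 + 3i), (0 - 3i), 1.
Their magnitudes are: 2.828, 2.828, 3, 3, 1.
Zeros with |z| < R = 2.0: 1.
Count = 1.
By the argument principle, (1/2πi) ∮_{|z|=R} p'(z)/p(z) dz equals exactly this count.

Number of zeros inside |z| < 2.0: 1.


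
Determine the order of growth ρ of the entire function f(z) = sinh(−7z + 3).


sinh(w) is a linear combination of e^{iw} and e^{−iw} (or e^w, e^{−w} in the hyperbolic case), so |sinh(w)| ≤ e^{|w|}. With w = −7z + 3, |w| ≤ 7|z| + 3 = 7r + 3 on |z| = r, giving M(r) ≤ e^{7r + 3}, so ρ ≤ 1. On a suitable ray (z = it for sin/cos; z = t for sinh/cosh, t real → ∞), |sinh(−7z + 3)| grows like e^{7|t|}/2, so ρ ≥ 1. Hence ρ = 1.
Therefore ρ = 1.

Order ρ = 1.


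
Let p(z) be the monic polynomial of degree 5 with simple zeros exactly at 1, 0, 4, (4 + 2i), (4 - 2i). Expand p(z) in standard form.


The polynomial is p(z) = ∏_{α ∈ S} (z − α), where S = {1, 0, 4, (4 + 2i), (4 - 2i)}.
Expanding the product yields: p(z) = z^5 -13·z^4 + 64·z^3 -132·z^2 + 80·z.
Note conjugate pairs combine to real quadratics: (z − (4+2i))(z − (4−2i)) = z² − 8z + 20.
The resulting polynomial has degree 5 and real coefficients as required.

p(z) = z^5 -13·z^4 + 64·z^3 -132·z^2 + 80·z.


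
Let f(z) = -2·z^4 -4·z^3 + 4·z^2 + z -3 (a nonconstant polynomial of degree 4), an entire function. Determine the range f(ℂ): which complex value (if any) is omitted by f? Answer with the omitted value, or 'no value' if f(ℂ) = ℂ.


Little Picard bounds the complement of f(ℂ) to at most one point.
For every w ∈ ℂ, the equation p(z) − w = 0 is a nonconstant polynomial in z and hence has at least one root by the fundamental theorem of algebra. So p is surjective onto ℂ, omitting no value.

Omitted value: no value.


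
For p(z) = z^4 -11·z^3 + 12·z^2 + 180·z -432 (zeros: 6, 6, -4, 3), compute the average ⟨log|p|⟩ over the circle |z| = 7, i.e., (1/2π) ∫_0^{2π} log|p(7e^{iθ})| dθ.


Zeros: -4, 3, 6, 6; r = 7.
Inside |z| < r: -4, 3, 6, 6. Outside (|z| ≥ r): ∅.
p(0) = -432, so log|p(0)| = log(432) = 6.0684.
Apply Jensen: I(r) = log|p(0)| + Σ_k log(r/|z_k|), summed over zeros inside |z| < r.
  log(r/|z_k|) for z_k = 6: log(7/6) = 0.1542
  log(r/|z_k|) for z_k = 6: log(7/6) = 0.1542
  log(r/|z_k|) for z_k = -4: log(7/4) = 0.5596
  log(r/|z_k|) for z_k = 3: log(7/3) = 0.8473
Sum over inside zeros: 1.7152.
I(r) = log|p(0)| + (inside sum) = 6.0684 + 1.7152 = 7.7836.
Closed form (all zeros inside, monic): I(r) = n·log(r) = 4·log(7) = 7.7836. ✓

I(r) ≈ 7.7836.


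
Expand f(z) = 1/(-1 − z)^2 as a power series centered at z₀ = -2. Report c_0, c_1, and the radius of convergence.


Let w = z − z₀, so z = z₀ + w.
Then -1 − z = -1 − (z₀ + w) = (-1 − z₀) − w = 1 − w.
f(z) = 1/(1 − w)^2 = (1/(1)^2) · (1 − w/(1))^{−2}.
By the binomial series (1−u)^{−2} = Σ_{n≥0} C(n+1, 1) u^n for |u|<1, with u = w/(1):
  c_n = C(n+1, 1) / (1)^(n+2).
  c_0 = 1/(1)^2 = 1.
  c_1 = 2/(1)^3 = 2.
The series is valid for |w/d| < 1, i.e. |z − z₀| < |d|.
Radius of convergence: R = |-1 − z₀| = |1| = 1 (distance from z₀ to the singularity z = -1).

c_0 = 1, c_1 = 2; R = 1.


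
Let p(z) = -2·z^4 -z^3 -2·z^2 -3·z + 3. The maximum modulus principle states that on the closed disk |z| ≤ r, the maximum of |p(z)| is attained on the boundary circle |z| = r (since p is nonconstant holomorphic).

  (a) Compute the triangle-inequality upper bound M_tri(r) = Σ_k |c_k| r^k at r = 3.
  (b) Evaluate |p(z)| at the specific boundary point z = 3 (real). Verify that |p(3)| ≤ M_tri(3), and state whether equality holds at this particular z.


Coefficients: c_0 = 3, c_1 = -3, c_2 = -2, c_3 = -1, c_4 = -2. Radius r = 3.
Part (a). Triangle bound: M_tri(r) = Σ_k |c_k| r^k
  = |3|·3^0 + |-3|·3^1 + |-2|·3^2 + |-1|·3^3 + |-2|·3^4
  = 3 + 9 + 18 + 27 + 162 = 219.
This bounds M(r) := max_{|z|=r} |p(z)| from above; equality holds iff all terms c_k z^k can be made to align in phase at a single z on |z|=r.
Part (b). At z = 3 (real, on the circle |z| = r):
  p(3) = (3)·3^0 + (-3)·3^1 + (-2)·3^2 + (-1)·3^3 + (-2)·3^4 = -213.
  |p(3)| = 213.
Check: |p(3)| = 213 ≤ 219 = M_tri(3). ✓ Equality does not hold at z = 3 (the coefficients have mixed signs, so the terms do not all align in phase there).

M_tri(3) = 219; |p(3)| = 213; equality at z=3: no.
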